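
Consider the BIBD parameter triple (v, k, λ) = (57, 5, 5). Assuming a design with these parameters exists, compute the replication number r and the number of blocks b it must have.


Any 2-(v, k, λ) BIBD satisfies two necessary conditions:
  (i)  Each point sits in r blocks, and counting incidences through any fixed point gives r(k − 1) = λ(v − 1), so r = λ(v − 1)/(k − 1).
  (ii) Total incidences bk = vr, so b = vr/k.
Step 1: r = λ(v − 1)/(k − 1) = 5·(57 − 1)/(5 − 1) = 5·56/4 = 280/4 = 70.
Step 2: b = vr/k = 57·70/5 = 3990/5 = 798.
Check integrality: r = 70 ∈ Z ✓, b = 798 ∈ Z ✓.
(These identities are necessary conditions: they determine r and b for any design with these parameters, but do not by themselves prove that one exists.)

r = 70, b = 798.


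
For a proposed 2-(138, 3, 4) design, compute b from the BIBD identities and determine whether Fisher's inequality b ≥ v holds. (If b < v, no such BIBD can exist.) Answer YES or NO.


b = λv(v − 1)/(k(k − 1)) = 4·138·137/(3·2) = 75624/6 = 12604.
Compare with v = 138: b ≥ v, so Fisher's inequality holds.

YES


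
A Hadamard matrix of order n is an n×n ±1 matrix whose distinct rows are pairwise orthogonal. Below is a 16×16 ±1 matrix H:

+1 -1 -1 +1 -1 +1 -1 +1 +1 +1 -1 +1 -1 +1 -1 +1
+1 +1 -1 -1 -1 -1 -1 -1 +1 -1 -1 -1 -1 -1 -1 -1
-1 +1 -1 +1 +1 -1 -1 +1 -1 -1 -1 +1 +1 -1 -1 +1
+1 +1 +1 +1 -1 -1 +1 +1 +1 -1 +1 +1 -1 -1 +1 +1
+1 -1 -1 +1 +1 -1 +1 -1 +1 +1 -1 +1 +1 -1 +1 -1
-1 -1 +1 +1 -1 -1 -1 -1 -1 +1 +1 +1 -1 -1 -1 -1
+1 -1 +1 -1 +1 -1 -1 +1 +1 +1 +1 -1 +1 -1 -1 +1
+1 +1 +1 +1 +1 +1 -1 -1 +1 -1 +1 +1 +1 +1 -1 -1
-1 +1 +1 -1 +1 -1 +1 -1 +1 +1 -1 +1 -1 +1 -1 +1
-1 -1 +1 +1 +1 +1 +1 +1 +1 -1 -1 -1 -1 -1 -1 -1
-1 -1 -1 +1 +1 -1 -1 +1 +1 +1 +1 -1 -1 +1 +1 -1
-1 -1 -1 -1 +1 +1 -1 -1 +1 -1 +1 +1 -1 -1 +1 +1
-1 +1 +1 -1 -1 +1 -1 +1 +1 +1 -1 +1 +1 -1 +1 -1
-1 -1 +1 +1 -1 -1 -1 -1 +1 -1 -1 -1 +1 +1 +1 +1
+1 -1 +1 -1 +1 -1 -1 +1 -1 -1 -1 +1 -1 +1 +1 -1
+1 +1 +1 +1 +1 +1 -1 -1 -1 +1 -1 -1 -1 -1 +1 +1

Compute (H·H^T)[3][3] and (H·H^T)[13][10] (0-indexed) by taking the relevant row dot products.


Row 3 of H: [1, 1, 1, 1, -1, -1, 1, 1, 1, -1, 1, 1, -1, -1, 1, 1].
Row 10 of H: [-1, -1, -1, 1, 1, -1, -1, 1, 1, 1, 1, -1, -1, 1, 1, -1].
Row 13 of H: [-1, -1, 1, 1, -1, -1, -1, -1, 1, -1, -1, -1, 1, 1, 1, 1].
(H·H^T)[3][3] = Σ_j H[3][j]·H[3][j] = (1)² + (1)² + (1)² + (1)² + (-1)² + (-1)² + (1)² + (1)² + (1)² + (-1)² + (1)² + (1)² + (-1)² + (-1)² + (1)² + (1)² = 1 + 1 + 1 + 1 + 1 + 1 + 1 + 1 + 1 + 1 + 1 + 1 + 1 + 1 + 1 + 1 = 16.
(H·H^T)[13][10] = Σ_j H[13][j]·H[10][j] = (-1)·(-1) + (-1)·(-1) + (1)·(-1) + (1)·(1) + (-1)·(1) + (-1)·(-1) + (-1)·(-1) + (-1)·(1) + (1)·(1) + (-1)·(1) + (-1)·(1) + (-1)·(-1) + (1)·(-1) + (1)·(1) + (1)·(1) + (1)·(-1) = 1 + 1 + -1 + 1 + -1 + 1 + 1 + -1 + 1 + -1 + -1 + 1 + -1 + 1 + 1 + -1 = 2.
Rows 13 and 10 are not orthogonal (dot product = 2 ≠ 0), so H is not a Hadamard matrix.

(3,3) entry = 16; (13,10) entry = 2.


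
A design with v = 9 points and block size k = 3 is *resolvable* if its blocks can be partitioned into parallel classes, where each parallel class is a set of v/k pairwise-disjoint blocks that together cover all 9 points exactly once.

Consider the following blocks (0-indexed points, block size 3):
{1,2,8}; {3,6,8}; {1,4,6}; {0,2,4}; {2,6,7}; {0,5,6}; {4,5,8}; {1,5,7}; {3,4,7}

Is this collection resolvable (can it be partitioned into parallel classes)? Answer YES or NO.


v = 9, block size k = 3, number of blocks = 9.
For resolvability, blocks must partition into parallel classes of size v/k = 3.
Total blocks must therefore be a multiple of 3: 9 = 3·3 + 0 ⇒ divisible ✓.
Consider block {1,4,6}. It intersects every other block in the collection, so no parallel class of size 3 can contain it.
Since every block must belong to some parallel class in a resolution, the collection cannot be partitioned into parallel classes.
Resolvable? NO.

NO


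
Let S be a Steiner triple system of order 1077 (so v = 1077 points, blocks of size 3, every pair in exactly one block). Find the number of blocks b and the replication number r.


An STS(v) is a 2-(v, 3, 1) BIBD: block size k = 3, λ = 1.
Replication: r(k − 1) = λ(v − 1) ⇒ r·2 = 1077 − 1 = 1076 ⇒ r = 538.
Block count: bk = vr ⇒ b·3 = 1077·538 = 579426 ⇒ b = 193142.
(Check via b = v(v − 1)/6 = 1077·1076/6 = 1158852/6 = 193142.)

r = 538, b = 193142.


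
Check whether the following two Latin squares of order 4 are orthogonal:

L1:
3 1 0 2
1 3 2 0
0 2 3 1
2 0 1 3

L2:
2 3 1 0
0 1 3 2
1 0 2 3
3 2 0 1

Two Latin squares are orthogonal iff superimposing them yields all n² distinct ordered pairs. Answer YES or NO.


Form the n² = 16 superimposed pairs (L1[i][j], L2[i][j]), row by row (rows and columns indexed from 0):
row 0: (3,2) (1,3) (0,1) (2,0)
row 1: (1,0) (3,1) (2,3) (0,2)
row 2: (0,1) (2,0) (3,2) (1,3)
row 3: (2,3) (0,2) (1,0) (3,1)
Orthogonality requires all 16 pairs distinct.
But the pair (0,1) repeats: cell (0,2) has L1 = 0, L2 = 1, and cell (2,0) has L1 = 0, L2 = 1.
A repeated pair means some other pair never occurs (only 8 distinct pairs out of 16), so the squares are not orthogonal.
Conclusion: NO.

NO


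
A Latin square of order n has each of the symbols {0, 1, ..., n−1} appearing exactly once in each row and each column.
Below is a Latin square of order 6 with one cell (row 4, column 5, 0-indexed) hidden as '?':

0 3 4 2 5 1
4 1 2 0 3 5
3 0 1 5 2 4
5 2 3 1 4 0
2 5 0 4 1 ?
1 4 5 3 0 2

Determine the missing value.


Row 4 contains symbols [0, 1, 2, 4, 5] — missing [3].
Column 5 contains symbols [0, 1, 2, 4, 5] — missing [3].
The missing symbol must appear in both missing sets; intersection = [3].
Therefore the hidden value is 3.

Missing value = 3.


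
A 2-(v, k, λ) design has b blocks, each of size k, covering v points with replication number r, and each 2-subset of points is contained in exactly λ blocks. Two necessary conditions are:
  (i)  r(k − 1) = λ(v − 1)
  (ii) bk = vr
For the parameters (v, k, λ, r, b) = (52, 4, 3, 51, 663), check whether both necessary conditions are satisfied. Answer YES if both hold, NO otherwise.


Condition (i): r(k − 1) = 51·3 = 153; λ(v − 1) = 3·51 = 153. Match? YES.
Condition (ii): bk = 663·4 = 2652; vr = 52·51 = 2652. Match? YES.
Both conditions hold? YES.

YES


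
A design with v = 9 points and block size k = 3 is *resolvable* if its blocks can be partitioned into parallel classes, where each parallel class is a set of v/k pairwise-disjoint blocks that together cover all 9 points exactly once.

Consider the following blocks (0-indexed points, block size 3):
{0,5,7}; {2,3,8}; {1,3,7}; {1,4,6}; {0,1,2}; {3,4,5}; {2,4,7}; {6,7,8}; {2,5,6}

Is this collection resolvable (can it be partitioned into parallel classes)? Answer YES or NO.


v = 9, block size k = 3, number of blocks = 9.
For resolvability, blocks must partition into parallel classes of size v/k = 3.
Total blocks must therefore be a multiple of 3: 9 = 3·3 + 0 ⇒ divisible ✓.
Consider block {1,3,7}. The only other block(s) in the collection disjoint from it are {2,5,6} — just 1 block(s). Any parallel class containing {1,3,7} would need 2 other blocks each disjoint from it, so no parallel class of size 3 can contain {1,3,7}.
Since every block must belong to some parallel class in a resolution, the collection cannot be partitioned into parallel classes.
Resolvable? NO.

NO


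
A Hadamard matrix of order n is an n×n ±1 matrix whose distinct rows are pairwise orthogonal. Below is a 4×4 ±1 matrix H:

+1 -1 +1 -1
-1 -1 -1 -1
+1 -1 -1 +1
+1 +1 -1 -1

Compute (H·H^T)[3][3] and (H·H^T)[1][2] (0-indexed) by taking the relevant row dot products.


Row 1 of H: [-1, -1, -1, -1].
Row 2 of H: [1, -1, -1, 1].
Row 3 of H: [1, 1, -1, -1].
(H·H^T)[3][3] = Σ_j H[3][j]·H[3][j] = (1)² + (1)² + (-1)² + (-1)² = 1 + 1 + 1 + 1 = 4.
(H·H^T)[1][2] = Σ_j H[1][j]·H[2][j] = (-1)·(1) + (-1)·(-1) + (-1)·(-1) + (-1)·(1) = -1 + 1 + 1 + -1 = 0.
So rows 1 and 2 are orthogonal; the diagonal entry equals n = 4.

(3,3) entry = 4; (1,2) entry = 0.


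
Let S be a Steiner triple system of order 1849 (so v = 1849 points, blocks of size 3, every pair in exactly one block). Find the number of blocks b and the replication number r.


An STS(v) is a 2-(v, 3, 1) BIBD: block size k = 3, λ = 1.
Replication: r(k − 1) = λ(v − 1) ⇒ r·2 = 1849 − 1 = 1848 ⇒ r = 924.
Block count: b = v(v − 1)/6 = 1849·1848/6 = 3416952/6 = 569492.
(Check via bk = vr: 569492·3 = 1708476 = 1849·924 = 1708476 ✓.)

r = 924, b = 569492.


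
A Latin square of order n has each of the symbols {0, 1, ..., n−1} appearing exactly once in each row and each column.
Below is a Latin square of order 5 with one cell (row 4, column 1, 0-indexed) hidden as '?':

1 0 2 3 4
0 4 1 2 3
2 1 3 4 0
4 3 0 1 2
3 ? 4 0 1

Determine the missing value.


Row 4 contains symbols [0, 1, 3, 4] — missing [2].
Column 1 contains symbols [0, 1, 3, 4] — missing [2].
The missing symbol must appear in both missing sets; intersection = [2].
Therefore the hidden value is 2.

Missing value = 2.


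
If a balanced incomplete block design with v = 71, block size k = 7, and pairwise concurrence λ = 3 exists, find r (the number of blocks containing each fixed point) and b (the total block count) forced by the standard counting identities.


Any 2-(v, k, λ) BIBD satisfies two necessary conditions:
  (i)  Each point sits in r blocks, and counting incidences through any fixed point gives r(k − 1) = λ(v − 1), so r = λ(v − 1)/(k − 1).
  (ii) Total incidences bk = vr, so b = vr/k.
Step 1: r = λ(v − 1)/(k − 1) = 3·(71 − 1)/(7 − 1) = 3·70/6 = 210/6 = 35.
Step 2: b = vr/k = 71·35/7 = 2485/7 = 355.
Check integrality: r = 35 ∈ Z ✓, b = 355 ∈ Z ✓.
(These identities are necessary conditions: they determine r and b for any design with these parameters, but do not by themselves prove that one exists.)

r = 35, b = 355.


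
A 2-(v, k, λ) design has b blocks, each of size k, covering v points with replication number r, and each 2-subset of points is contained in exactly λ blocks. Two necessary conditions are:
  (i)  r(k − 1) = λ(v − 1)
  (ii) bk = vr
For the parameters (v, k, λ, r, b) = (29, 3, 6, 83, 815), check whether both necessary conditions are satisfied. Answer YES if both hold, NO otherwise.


Condition (i): r(k − 1) = 83·2 = 166; λ(v − 1) = 6·28 = 168. Match? NO.
Condition (ii): bk = 815·3 = 2445; vr = 29·83 = 2407. Match? NO.
Both conditions hold? NO.

NO


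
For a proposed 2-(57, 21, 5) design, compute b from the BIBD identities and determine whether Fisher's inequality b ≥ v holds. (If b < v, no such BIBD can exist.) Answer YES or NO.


b = λv(v − 1)/(k(k − 1)) = 5·57·56/(21·20) = 15960/420 = 38.
Compare with v = 57: b < v, so Fisher's inequality fails.

NO


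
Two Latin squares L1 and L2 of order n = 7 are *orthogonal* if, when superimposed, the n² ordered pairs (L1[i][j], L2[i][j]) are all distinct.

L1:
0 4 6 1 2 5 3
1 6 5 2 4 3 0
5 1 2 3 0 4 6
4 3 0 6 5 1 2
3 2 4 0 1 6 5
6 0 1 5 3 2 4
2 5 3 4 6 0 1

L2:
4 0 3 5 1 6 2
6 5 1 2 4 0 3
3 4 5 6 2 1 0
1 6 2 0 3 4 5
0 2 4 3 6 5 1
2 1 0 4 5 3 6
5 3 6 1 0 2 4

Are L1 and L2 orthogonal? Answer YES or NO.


Form the n² = 49 superimposed pairs (L1[i][j], L2[i][j]), row by row (rows and columns indexed from 0):
row 0: (0,4) (4,0) (6,3) (1,5) (2,1) (5,6) (3,2)
row 1: (1,6) (6,5) (5,1) (2,2) (4,4) (3,0) (0,3)
row 2: (5,3) (1,4) (2,5) (3,6) (0,2) (4,1) (6,0)
row 3: (4,1) (3,6) (0,2) (6,0) (5,3) (1,4) (2,5)
row 4: (3,0) (2,2) (4,4) (0,3) (1,6) (6,5) (5,1)
row 5: (6,2) (0,1) (1,0) (5,4) (3,5) (2,3) (4,6)
row 6: (2,5) (5,3) (3,6) (4,1) (6,0) (0,2) (1,4)
Orthogonality requires all 49 pairs distinct.
But the pair (4,1) repeats: cell (2,5) has L1 = 4, L2 = 1, and cell (3,0) has L1 = 4, L2 = 1.
A repeated pair means some other pair never occurs (only 28 distinct pairs out of 49), so the squares are not orthogonal.
Conclusion: NO.

NO


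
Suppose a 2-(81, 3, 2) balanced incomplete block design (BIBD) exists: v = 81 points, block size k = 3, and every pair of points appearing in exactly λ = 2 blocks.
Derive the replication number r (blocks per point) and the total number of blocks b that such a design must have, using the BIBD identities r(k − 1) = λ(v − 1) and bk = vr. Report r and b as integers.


Any 2-(v, k, λ) BIBD satisfies two necessary conditions:
  (i)  Each point sits in r blocks, and counting incidences through any fixed point gives r(k − 1) = λ(v − 1), so r = λ(v − 1)/(k − 1).
  (ii) Total incidences bk = vr, so b = vr/k.
Step 1: r = λ(v − 1)/(k − 1) = 2·(81 − 1)/(3 − 1) = 2·80/2 = 160/2 = 80.
Step 2: b = vr/k = 81·80/3 = 6480/3 = 2160.
Check integrality: r = 80 ∈ Z ✓, b = 2160 ∈ Z ✓.
(These identities are necessary conditions: they determine r and b for any design with these parameters, but do not by themselves prove that one exists.)

r = 80, b = 2160.


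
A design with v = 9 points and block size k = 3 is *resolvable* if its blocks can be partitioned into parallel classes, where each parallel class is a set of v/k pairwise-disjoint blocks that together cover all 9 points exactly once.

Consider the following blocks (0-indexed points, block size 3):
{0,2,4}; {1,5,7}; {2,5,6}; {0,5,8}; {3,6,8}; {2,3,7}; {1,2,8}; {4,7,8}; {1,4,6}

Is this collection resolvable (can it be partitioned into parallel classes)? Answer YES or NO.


v = 9, block size k = 3, number of blocks = 9.
For resolvability, blocks must partition into parallel classes of size v/k = 3.
Total blocks must therefore be a multiple of 3: 9 = 3·3 + 0 ⇒ divisible ✓.
Consider block {2,5,6}. The only other block(s) in the collection disjoint from it are {4,7,8} — just 1 block(s). Any parallel class containing {2,5,6} would need 2 other blocks each disjoint from it, so no parallel class of size 3 can contain {2,5,6}.
Since every block must belong to some parallel class in a resolution, the collection cannot be partitioned into parallel classes.
Resolvable? NO.

NO


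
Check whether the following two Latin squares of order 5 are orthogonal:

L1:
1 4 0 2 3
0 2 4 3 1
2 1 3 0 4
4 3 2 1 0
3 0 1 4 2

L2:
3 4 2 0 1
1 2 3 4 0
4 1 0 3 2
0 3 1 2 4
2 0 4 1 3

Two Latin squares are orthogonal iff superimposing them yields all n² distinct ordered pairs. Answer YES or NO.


Form the n² = 25 superimposed pairs (L1[i][j], L2[i][j]), row by row (rows and columns indexed from 0):
row 0: (1,3) (4,4) (0,2) (2,0) (3,1)
row 1: (0,1) (2,2) (4,3) (3,4) (1,0)
row 2: (2,4) (1,1) (3,0) (0,3) (4,2)
row 3: (4,0) (3,3) (2,1) (1,2) (0,4)
row 4: (3,2) (0,0) (1,4) (4,1) (2,3)
Orthogonality requires all 25 pairs distinct.
Check by first coordinate: for each symbol s of L1, list the L2 entries in the n cells where L1 = s; they must all differ.
  L1 = 0: L2 entries (in reading order) 2, 1, 3, 4, 0 — all 5 distinct ✓
  L1 = 1: L2 entries (in reading order) 3, 0, 1, 2, 4 — all 5 distinct ✓
  L1 = 2: L2 entries (in reading order) 0, 2, 4, 1, 3 — all 5 distinct ✓
  L1 = 3: L2 entries (in reading order) 1, 4, 0, 3, 2 — all 5 distinct ✓
  L1 = 4: L2 entries (in reading order) 4, 3, 2, 0, 1 — all 5 distinct ✓
Every symbol of L1 meets every symbol of L2 exactly once, so all 25 pairs are distinct (25 of 25).
Conclusion: YES.

YES


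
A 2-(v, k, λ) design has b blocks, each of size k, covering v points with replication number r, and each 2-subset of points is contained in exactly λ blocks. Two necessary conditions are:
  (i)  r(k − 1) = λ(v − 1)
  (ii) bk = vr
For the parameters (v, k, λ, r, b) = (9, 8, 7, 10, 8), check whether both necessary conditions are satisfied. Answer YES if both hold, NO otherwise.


Condition (i): r(k − 1) = 10·7 = 70; λ(v − 1) = 7·8 = 56. Match? NO.
Condition (ii): bk = 8·8 = 64; vr = 9·10 = 90. Match? NO.
Both conditions hold? NO.

NO


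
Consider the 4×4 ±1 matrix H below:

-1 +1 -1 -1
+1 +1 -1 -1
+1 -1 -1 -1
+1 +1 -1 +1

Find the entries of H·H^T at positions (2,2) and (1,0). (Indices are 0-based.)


Row 0 of H: [-1, 1, -1, -1].
Row 1 of H: [1, 1, -1, -1].
Row 2 of H: [1, -1, -1, -1].
(H·H^T)[2][2] = Σ_j H[2][j]·H[2][j] = (1)² + (-1)² + (-1)² + (-1)² = 1 + 1 + 1 + 1 = 4.
(H·H^T)[1][0] = Σ_j H[1][j]·H[0][j] = (1)·(-1) + (1)·(1) + (-1)·(-1) + (-1)·(-1) = -1 + 1 + 1 + 1 = 2.
Rows 1 and 0 are not orthogonal (dot product = 2 ≠ 0), so H is not a Hadamard matrix.

(2,2) entry = 4; (1,0) entry = 2.


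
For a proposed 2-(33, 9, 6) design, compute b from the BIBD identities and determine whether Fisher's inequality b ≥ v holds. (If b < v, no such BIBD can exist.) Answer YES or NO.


r = λ(v − 1)/(k − 1) = 6·32/8 = 24.
b = vr/k = 33·24/9 = 88.
Fisher's inequality: b ≥ v ⇔ 88 ≥ 33? YES.

YES


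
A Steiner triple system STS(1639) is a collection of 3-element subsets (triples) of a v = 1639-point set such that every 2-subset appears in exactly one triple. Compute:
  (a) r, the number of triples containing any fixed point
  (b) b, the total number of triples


An STS(v) is a 2-(v, 3, 1) BIBD: block size k = 3, λ = 1.
Replication: r(k − 1) = λ(v − 1) ⇒ r·2 = 1639 − 1 = 1638 ⇒ r = 819.
Block count: b = v(v − 1)/6 = 1639·1638/6 = 2684682/6 = 447447.

r = 819, b = 447447.


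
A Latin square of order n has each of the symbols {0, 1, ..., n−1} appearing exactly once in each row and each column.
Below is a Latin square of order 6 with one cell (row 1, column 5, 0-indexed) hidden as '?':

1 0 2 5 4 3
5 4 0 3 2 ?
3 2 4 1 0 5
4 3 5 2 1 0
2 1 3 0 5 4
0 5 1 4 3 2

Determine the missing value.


Row 1 contains symbols [0, 2, 3, 4, 5] — missing [1].
Column 5 contains symbols [0, 2, 3, 4, 5] — missing [1].
The missing symbol must appear in both missing sets; intersection = [1].
Therefore the hidden value is 1.

Missing value = 1.


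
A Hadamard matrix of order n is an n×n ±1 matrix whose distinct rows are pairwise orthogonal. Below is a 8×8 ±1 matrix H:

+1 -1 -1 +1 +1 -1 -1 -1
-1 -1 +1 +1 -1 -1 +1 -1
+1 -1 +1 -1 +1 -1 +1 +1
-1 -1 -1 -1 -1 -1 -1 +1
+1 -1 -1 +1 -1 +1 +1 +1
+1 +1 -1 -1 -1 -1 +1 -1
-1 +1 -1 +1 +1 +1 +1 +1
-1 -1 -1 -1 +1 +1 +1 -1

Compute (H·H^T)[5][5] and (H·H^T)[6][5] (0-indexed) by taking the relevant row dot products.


Row 5 of H: [1, 1, -1, -1, -1, -1, 1, -1].
Row 6 of H: [-1, 1, -1, 1, 1, 1, 1, 1].
(H·H^T)[5][5] = Σ_j H[5][j]·H[5][j] = (1)² + (1)² + (-1)² + (-1)² + (-1)² + (-1)² + (1)² + (-1)² = 1 + 1 + 1 + 1 + 1 + 1 + 1 + 1 = 8.
(H·H^T)[6][5] = Σ_j H[6][j]·H[5][j] = (-1)·(1) + (1)·(1) + (-1)·(-1) + (1)·(-1) + (1)·(-1) + (1)·(-1) + (1)·(1) + (1)·(-1) = -1 + 1 + 1 + -1 + -1 + -1 + 1 + -1 = -2.
Rows 6 and 5 are not orthogonal (dot product = -2 ≠ 0), so H is not a Hadamard matrix.

(5,5) entry = 8; (6,5) entry = -2.


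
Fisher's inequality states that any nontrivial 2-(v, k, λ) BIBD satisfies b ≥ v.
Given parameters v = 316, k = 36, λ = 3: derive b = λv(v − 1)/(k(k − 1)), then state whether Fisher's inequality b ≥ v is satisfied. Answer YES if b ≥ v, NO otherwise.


r = λ(v − 1)/(k − 1) = 3·315/35 = 27.
b = vr/k = 316·27/36 = 237.
Fisher's inequality: b ≥ v ⇔ 237 ≥ 316? NO.

NO


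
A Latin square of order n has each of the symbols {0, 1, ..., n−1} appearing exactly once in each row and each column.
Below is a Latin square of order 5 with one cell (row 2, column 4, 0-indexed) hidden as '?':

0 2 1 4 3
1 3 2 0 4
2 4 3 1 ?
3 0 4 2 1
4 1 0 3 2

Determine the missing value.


Row 2 contains symbols [1, 2, 3, 4] — missing [0].
Column 4 contains symbols [1, 2, 3, 4] — missing [0].
The missing symbol must appear in both missing sets; intersection = [0].
Therefore the hidden value is 0.

Missing value = 0.


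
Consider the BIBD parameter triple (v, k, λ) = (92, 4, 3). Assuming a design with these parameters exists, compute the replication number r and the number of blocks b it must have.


Any 2-(v, k, λ) BIBD satisfies two necessary conditions:
  (i)  Each point sits in r blocks, and counting incidences through any fixed point gives r(k − 1) = λ(v − 1), so r = λ(v − 1)/(k − 1).
  (ii) Total incidences bk = vr, so b = vr/k.
Step 1: r = λ(v − 1)/(k − 1) = 3·(92 − 1)/(4 − 1) = 3·91/3 = 273/3 = 91.
Step 2: b = vr/k = 92·91/4 = 8372/4 = 2093.
Check integrality: r = 91 ∈ Z ✓, b = 2093 ∈ Z ✓.
(These identities are necessary conditions: they determine r and b for any design with these parameters, but do not by themselves prove that one exists.)

r = 91, b = 2093.


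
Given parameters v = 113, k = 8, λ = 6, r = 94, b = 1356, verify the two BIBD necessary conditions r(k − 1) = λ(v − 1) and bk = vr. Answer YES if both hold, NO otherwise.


Condition (i): r(k − 1) = 94·7 = 658; λ(v − 1) = 6·112 = 672. Match? NO.
Condition (ii): bk = 1356·8 = 10848; vr = 113·94 = 10622. Match? NO.
Both conditions hold? NO.

NO


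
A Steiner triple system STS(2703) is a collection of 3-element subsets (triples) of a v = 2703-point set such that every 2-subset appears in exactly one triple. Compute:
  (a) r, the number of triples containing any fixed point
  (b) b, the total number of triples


An STS(v) is a 2-(v, 3, 1) BIBD: block size k = 3, λ = 1.
Replication: r(k − 1) = λ(v − 1) ⇒ r·2 = 2703 − 1 = 2702 ⇒ r = 1351.
Block count: b = v(v − 1)/6 = 2703·2702/6 = 7303506/6 = 1217251.
(Check via bk = vr: 1217251·3 = 3651753 = 2703·1351 = 3651753 ✓.)

r = 1351, b = 1217251.


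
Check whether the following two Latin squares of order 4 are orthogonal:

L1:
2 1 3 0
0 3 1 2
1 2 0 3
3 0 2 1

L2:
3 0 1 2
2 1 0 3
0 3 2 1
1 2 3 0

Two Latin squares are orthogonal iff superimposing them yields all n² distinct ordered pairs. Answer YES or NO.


Form the n² = 16 superimposed pairs (L1[i][j], L2[i][j]), row by row (rows and columns indexed from 0):
row 0: (2,3) (1,0) (3,1) (0,2)
row 1: (0,2) (3,1) (1,0) (2,3)
row 2: (1,0) (2,3) (0,2) (3,1)
row 3: (3,1) (0,2) (2,3) (1,0)
Orthogonality requires all 16 pairs distinct.
But the pair (0,2) repeats: cell (0,3) has L1 = 0, L2 = 2, and cell (1,0) has L1 = 0, L2 = 2.
A repeated pair means some other pair never occurs (only 4 distinct pairs out of 16), so the squares are not orthogonal.
Conclusion: NO.

NO


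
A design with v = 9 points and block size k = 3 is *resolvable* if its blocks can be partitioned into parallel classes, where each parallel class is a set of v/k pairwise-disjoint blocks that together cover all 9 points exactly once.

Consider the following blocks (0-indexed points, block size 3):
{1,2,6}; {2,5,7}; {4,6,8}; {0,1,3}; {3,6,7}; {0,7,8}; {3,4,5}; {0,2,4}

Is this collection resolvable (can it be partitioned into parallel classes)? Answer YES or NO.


v = 9, block size k = 3, number of blocks = 8.
For resolvability, blocks must partition into parallel classes of size v/k = 3.
Total blocks must therefore be a multiple of 3: 8 = 3·2 + 2 ⇒ not divisible ✗.
Resolvable? NO.

NO


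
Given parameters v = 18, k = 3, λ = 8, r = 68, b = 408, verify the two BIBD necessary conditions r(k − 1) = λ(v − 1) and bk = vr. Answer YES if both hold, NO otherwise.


Condition (i): r(k − 1) = 68·2 = 136; λ(v − 1) = 8·17 = 136. Match? YES.
Condition (ii): bk = 408·3 = 1224; vr = 18·68 = 1224. Match? YES.
Both conditions hold? YES.

YES


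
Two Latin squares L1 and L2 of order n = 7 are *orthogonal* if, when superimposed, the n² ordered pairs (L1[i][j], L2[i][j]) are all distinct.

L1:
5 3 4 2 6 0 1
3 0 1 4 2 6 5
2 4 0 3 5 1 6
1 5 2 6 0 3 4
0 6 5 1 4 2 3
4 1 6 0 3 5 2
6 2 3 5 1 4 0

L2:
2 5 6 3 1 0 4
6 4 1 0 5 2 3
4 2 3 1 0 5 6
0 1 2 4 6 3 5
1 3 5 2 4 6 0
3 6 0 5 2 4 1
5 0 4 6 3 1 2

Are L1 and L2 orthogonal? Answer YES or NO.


Form the n² = 49 superimposed pairs (L1[i][j], L2[i][j]), row by row (rows and columns indexed from 0):
row 0: (5,2) (3,5) (4,6) (2,3) (6,1) (0,0) (1,4)
row 1: (3,6) (0,4) (1,1) (4,0) (2,5) (6,2) (5,3)
row 2: (2,4) (4,2) (0,3) (3,1) (5,0) (1,5) (6,6)
row 3: (1,0) (5,1) (2,2) (6,4) (0,6) (3,3) (4,5)
row 4: (0,1) (6,3) (5,5) (1,2) (4,4) (2,6) (3,0)
row 5: (4,3) (1,6) (6,0) (0,5) (3,2) (5,4) (2,1)
row 6: (6,5) (2,0) (3,4) (5,6) (1,3) (4,1) (0,2)
Orthogonality requires all 49 pairs distinct.
Check by first coordinate: for each symbol s of L1, list the L2 entries in the n cells where L1 = s; they must all differ.
  L1 = 0: L2 entries (in reading order) 0, 4, 3, 6, 1, 5, 2 — all 7 distinct ✓
  L1 = 1: L2 entries (in reading order) 4, 1, 5, 0, 2, 6, 3 — all 7 distinct ✓
  L1 = 2: L2 entries (in reading order) 3, 5, 4, 2, 6, 1, 0 — all 7 distinct ✓
  L1 = 3: L2 entries (in reading order) 5, 6, 1, 3, 0, 2, 4 — all 7 distinct ✓
  L1 = 4: L2 entries (in reading order) 6, 0, 2, 5, 4, 3, 1 — all 7 distinct ✓
  L1 = 5: L2 entries (in reading order) 2, 3, 0, 1, 5, 4, 6 — all 7 distinct ✓
  L1 = 6: L2 entries (in reading order) 1, 2, 6, 4, 3, 0, 5 — all 7 distinct ✓
Every symbol of L1 meets every symbol of L2 exactly once, so all 49 pairs are distinct (49 of 49).
Conclusion: YES.

YES


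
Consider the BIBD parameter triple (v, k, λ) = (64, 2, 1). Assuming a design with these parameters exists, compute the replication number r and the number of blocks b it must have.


Any 2-(v, k, λ) BIBD satisfies two necessary conditions:
  (i)  Each point sits in r blocks, and counting incidences through any fixed point gives r(k − 1) = λ(v − 1), so r = λ(v − 1)/(k − 1).
  (ii) Total incidences bk = vr, so b = vr/k.
Step 1: r = λ(v − 1)/(k − 1) = 1·(64 − 1)/(2 − 1) = 1·63/1 = 63/1 = 63.
Step 2: b = vr/k = 64·63/2 = 4032/2 = 2016.
Check integrality: r = 63 ∈ Z ✓, b = 2016 ∈ Z ✓.
(These identities are necessary conditions: they determine r and b for any design with these parameters, but do not by themselves prove that one exists.)

r = 63, b = 2016.


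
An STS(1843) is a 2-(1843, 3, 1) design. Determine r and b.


An STS(v) is a 2-(v, 3, 1) BIBD: block size k = 3, λ = 1.
Replication: r(k − 1) = λ(v − 1) ⇒ r·2 = 1843 − 1 = 1842 ⇒ r = 921.
Block count: bk = vr ⇒ b·3 = 1843·921 = 1697403 ⇒ b = 565801.
(Check via b = v(v − 1)/6 = 1843·1842/6 = 3394806/6 = 565801.)

r = 921, b = 565801.


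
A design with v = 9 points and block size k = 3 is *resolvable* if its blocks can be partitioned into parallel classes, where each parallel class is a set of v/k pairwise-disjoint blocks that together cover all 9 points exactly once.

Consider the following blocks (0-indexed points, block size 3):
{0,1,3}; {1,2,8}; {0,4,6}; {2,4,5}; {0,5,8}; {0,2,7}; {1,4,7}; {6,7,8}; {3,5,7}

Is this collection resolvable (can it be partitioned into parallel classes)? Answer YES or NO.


v = 9, block size k = 3, number of blocks = 9.
For resolvability, blocks must partition into parallel classes of size v/k = 3.
Total blocks must therefore be a multiple of 3: 9 = 3·3 + 0 ⇒ divisible ✓.
Consider block {0,5,8}. The only other block(s) in the collection disjoint from it are {1,4,7} — just 1 block(s). Any parallel class containing {0,5,8} would need 2 other blocks each disjoint from it, so no parallel class of size 3 can contain {0,5,8}.
Since every block must belong to some parallel class in a resolution, the collection cannot be partitioned into parallel classes.
Resolvable? NO.

NO


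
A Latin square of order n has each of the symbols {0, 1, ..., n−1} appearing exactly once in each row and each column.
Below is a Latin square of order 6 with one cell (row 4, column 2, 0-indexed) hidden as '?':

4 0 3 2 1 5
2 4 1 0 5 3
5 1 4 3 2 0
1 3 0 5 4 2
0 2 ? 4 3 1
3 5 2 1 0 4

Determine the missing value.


Row 4 contains symbols [0, 1, 2, 3, 4] — missing [5].
Column 2 contains symbols [0, 1, 2, 3, 4] — missing [5].
The missing symbol must appear in both missing sets; intersection = [5].
Therefore the hidden value is 5.

Missing value = 5.


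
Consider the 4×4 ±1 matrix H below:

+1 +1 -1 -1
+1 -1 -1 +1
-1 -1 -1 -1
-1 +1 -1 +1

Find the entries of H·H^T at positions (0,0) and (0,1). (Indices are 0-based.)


Row 0 of H: [1, 1, -1, -1].
Row 1 of H: [1, -1, -1, 1].
(H·H^T)[0][0] = Σ_j H[0][j]·H[0][j] = (1)² + (1)² + (-1)² + (-1)² = 1 + 1 + 1 + 1 = 4.
(H·H^T)[0][1] = Σ_j H[0][j]·H[1][j] = (1)·(1) + (1)·(-1) + (-1)·(-1) + (-1)·(1) = 1 + -1 + 1 + -1 = 0.
So rows 0 and 1 are orthogonal; the diagonal entry equals n = 4.

(0,0) entry = 4; (0,1) entry = 0.


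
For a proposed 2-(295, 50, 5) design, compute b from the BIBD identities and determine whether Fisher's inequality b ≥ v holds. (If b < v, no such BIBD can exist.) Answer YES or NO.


b = λv(v − 1)/(k(k − 1)) = 5·295·294/(50·49) = 433650/2450 = 177.
Compare with v = 295: b < v, so Fisher's inequality fails.

NO


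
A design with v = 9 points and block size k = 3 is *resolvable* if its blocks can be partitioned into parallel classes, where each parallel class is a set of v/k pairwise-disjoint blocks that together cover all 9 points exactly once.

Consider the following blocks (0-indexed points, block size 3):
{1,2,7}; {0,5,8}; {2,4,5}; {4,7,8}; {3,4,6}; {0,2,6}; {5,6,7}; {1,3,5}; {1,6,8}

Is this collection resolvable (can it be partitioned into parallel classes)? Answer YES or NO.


v = 9, block size k = 3, number of blocks = 9.
For resolvability, blocks must partition into parallel classes of size v/k = 3.
Total blocks must therefore be a multiple of 3: 9 = 3·3 + 0 ⇒ divisible ✓.
Consider block {2,4,5}. The only other block(s) in the collection disjoint from it are {1,6,8} — just 1 block(s). Any parallel class containing {2,4,5} would need 2 other blocks each disjoint from it, so no parallel class of size 3 can contain {2,4,5}.
Since every block must belong to some parallel class in a resolution, the collection cannot be partitioned into parallel classes.
Resolvable? NO.

NO


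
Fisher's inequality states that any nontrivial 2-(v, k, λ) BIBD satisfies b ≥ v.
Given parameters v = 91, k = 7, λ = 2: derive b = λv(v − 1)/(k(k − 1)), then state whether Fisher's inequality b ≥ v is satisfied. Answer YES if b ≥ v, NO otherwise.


r = λ(v − 1)/(k − 1) = 2·90/6 = 30.
b = vr/k = 91·30/7 = 390.
Fisher's inequality: b ≥ v ⇔ 390 ≥ 91? YES.

YES


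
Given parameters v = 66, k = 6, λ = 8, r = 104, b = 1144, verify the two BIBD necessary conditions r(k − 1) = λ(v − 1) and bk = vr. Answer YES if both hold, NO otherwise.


Condition (i): r(k − 1) = 104·5 = 520; λ(v − 1) = 8·65 = 520. Match? YES.
Condition (ii): bk = 1144·6 = 6864; vr = 66·104 = 6864. Match? YES.
Both conditions hold? YES.

YES


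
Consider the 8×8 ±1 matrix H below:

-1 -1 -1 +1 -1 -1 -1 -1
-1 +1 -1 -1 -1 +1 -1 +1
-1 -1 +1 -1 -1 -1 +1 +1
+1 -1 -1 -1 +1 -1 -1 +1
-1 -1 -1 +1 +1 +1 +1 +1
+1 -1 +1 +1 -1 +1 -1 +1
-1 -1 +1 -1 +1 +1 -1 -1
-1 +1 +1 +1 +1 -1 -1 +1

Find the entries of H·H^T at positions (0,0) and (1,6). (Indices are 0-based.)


Row 0 of H: [-1, -1, -1, 1, -1, -1, -1, -1].
Row 1 of H: [-1, 1, -1, -1, -1, 1, -1, 1].
Row 6 of H: [-1, -1, 1, -1, 1, 1, -1, -1].
(H·H^T)[0][0] = Σ_j H[0][j]·H[0][j] = (-1)² + (-1)² + (-1)² + (1)² + (-1)² + (-1)² + (-1)² + (-1)² = 1 + 1 + 1 + 1 + 1 + 1 + 1 + 1 = 8.
(H·H^T)[1][6] = Σ_j H[1][j]·H[6][j] = (-1)·(-1) + (1)·(-1) + (-1)·(1) + (-1)·(-1) + (-1)·(1) + (1)·(1) + (-1)·(-1) + (1)·(-1) = 1 + -1 + -1 + 1 + -1 + 1 + 1 + -1 = 0.
So rows 1 and 6 are orthogonal; the diagonal entry equals n = 8.

(0,0) entry = 8; (1,6) entry = 0.


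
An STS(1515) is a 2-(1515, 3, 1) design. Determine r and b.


An STS(v) is a 2-(v, 3, 1) BIBD: block size k = 3, λ = 1.
Replication: r(k − 1) = λ(v − 1) ⇒ r·2 = 1515 − 1 = 1514 ⇒ r = 757.
Block count: b = v(v − 1)/6 = 1515·1514/6 = 2293710/6 = 382285.

r = 757, b = 382285.


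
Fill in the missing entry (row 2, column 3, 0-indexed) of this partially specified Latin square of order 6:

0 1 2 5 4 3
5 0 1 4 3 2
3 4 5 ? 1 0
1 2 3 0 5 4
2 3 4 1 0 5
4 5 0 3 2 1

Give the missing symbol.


Row 2 contains symbols [0, 1, 3, 4, 5] — missing [2].
Column 3 contains symbols [0, 1, 3, 4, 5] — missing [2].
The missing symbol must appear in both missing sets; intersection = [2].
Therefore the hidden value is 2.

Missing value = 2.


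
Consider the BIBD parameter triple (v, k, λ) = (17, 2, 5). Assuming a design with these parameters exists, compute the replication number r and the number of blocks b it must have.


Any 2-(v, k, λ) BIBD satisfies two necessary conditions:
  (i)  Each point sits in r blocks, and counting incidences through any fixed point gives r(k − 1) = λ(v − 1), so r = λ(v − 1)/(k − 1).
  (ii) Total incidences bk = vr, so b = vr/k.
Step 1: r = λ(v − 1)/(k − 1) = 5·(17 − 1)/(2 − 1) = 5·16/1 = 80/1 = 80.
Step 2: b = vr/k = 17·80/2 = 1360/2 = 680.
Check integrality: r = 80 ∈ Z ✓, b = 680 ∈ Z ✓.
(These identities are necessary conditions: they determine r and b for any design with these parameters, but do not by themselves prove that one exists.)

r = 80, b = 680.


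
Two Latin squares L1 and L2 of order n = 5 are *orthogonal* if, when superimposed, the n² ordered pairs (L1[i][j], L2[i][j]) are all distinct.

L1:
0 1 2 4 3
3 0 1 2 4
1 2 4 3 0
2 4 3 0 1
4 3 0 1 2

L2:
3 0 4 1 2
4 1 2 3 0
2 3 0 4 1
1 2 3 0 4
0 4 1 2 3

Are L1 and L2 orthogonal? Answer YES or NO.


Form the n² = 25 superimposed pairs (L1[i][j], L2[i][j]), row by row (rows and columns indexed from 0):
row 0: (0,3) (1,0) (2,4) (4,1) (3,2)
row 1: (3,4) (0,1) (1,2) (2,3) (4,0)
row 2: (1,2) (2,3) (4,0) (3,4) (0,1)
row 3: (2,1) (4,2) (3,3) (0,0) (1,4)
row 4: (4,0) (3,4) (0,1) (1,2) (2,3)
Orthogonality requires all 25 pairs distinct.
But the pair (1,2) repeats: cell (1,2) has L1 = 1, L2 = 2, and cell (2,0) has L1 = 1, L2 = 2.
A repeated pair means some other pair never occurs (only 15 distinct pairs out of 25), so the squares are not orthogonal.
Conclusion: NO.

NO


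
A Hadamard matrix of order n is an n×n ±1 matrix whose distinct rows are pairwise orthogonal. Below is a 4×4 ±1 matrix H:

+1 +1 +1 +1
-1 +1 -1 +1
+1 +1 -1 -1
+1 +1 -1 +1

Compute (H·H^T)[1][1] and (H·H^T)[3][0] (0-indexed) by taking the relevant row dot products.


Row 0 of H: [1, 1, 1, 1].
Row 1 of H: [-1, 1, -1, 1].
Row 3 of H: [1, 1, -1, 1].
(H·H^T)[1][1] = Σ_j H[1][j]·H[1][j] = (-1)² + (1)² + (-1)² + (1)² = 1 + 1 + 1 + 1 = 4.
(H·H^T)[3][0] = Σ_j H[3][j]·H[0][j] = (1)·(1) + (1)·(1) + (-1)·(1) + (1)·(1) = 1 + 1 + -1 + 1 = 2.
Rows 3 and 0 are not orthogonal (dot product = 2 ≠ 0), so H is not a Hadamard matrix.

(1,1) entry = 4; (3,0) entry = 2.


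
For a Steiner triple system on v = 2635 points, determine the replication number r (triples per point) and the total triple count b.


An STS(v) is a 2-(v, 3, 1) BIBD: block size k = 3, λ = 1.
Replication: r(k − 1) = λ(v − 1) ⇒ r·2 = 2635 − 1 = 2634 ⇒ r = 1317.
Block count: bk = vr ⇒ b·3 = 2635·1317 = 3470295 ⇒ b = 1156765.
(Check via b = v(v − 1)/6 = 2635·2634/6 = 6940590/6 = 1156765.)

r = 1317, b = 1156765.


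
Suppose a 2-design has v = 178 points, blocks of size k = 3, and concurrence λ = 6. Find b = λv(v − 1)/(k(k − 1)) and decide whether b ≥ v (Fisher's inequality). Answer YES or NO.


r = λ(v − 1)/(k − 1) = 6·177/2 = 531.
b = vr/k = 178·531/3 = 31506.
Fisher's inequality: b ≥ v ⇔ 31506 ≥ 178? YES.

YES


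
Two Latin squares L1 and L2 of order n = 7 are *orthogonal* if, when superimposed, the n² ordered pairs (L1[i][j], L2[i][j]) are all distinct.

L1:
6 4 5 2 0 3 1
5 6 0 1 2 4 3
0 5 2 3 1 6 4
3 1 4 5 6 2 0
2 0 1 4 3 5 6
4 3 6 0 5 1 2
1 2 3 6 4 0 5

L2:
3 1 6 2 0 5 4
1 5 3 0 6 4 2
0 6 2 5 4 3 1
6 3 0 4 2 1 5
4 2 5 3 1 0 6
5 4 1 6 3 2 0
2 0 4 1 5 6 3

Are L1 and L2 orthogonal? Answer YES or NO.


Form the n² = 49 superimposed pairs (L1[i][j], L2[i][j]), row by row (rows and columns indexed from 0):
row 0: (6,3) (4,1) (5,6) (2,2) (0,0) (3,5) (1,4)
row 1: (5,1) (6,5) (0,3) (1,0) (2,6) (4,4) (3,2)
row 2: (0,0) (5,6) (2,2) (3,5) (1,4) (6,3) (4,1)
row 3: (3,6) (1,3) (4,0) (5,4) (6,2) (2,1) (0,5)
row 4: (2,4) (0,2) (1,5) (4,3) (3,1) (5,0) (6,6)
row 5: (4,5) (3,4) (6,1) (0,6) (5,3) (1,2) (2,0)
row 6: (1,2) (2,0) (3,4) (6,1) (4,5) (0,6) (5,3)
Orthogonality requires all 49 pairs distinct.
But the pair (0,0) repeats: cell (0,4) has L1 = 0, L2 = 0, and cell (2,0) has L1 = 0, L2 = 0.
A repeated pair means some other pair never occurs (only 35 distinct pairs out of 49), so the squares are not orthogonal.
Conclusion: NO.

NO


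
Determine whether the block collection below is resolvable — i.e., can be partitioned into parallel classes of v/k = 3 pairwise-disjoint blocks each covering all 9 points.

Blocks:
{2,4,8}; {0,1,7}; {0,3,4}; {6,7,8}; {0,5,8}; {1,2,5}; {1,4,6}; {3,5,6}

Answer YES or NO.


v = 9, block size k = 3, number of blocks = 8.
For resolvability, blocks must partition into parallel classes of size v/k = 3.
Total blocks must therefore be a multiple of 3: 8 = 3·2 + 2 ⇒ not divisible ✗.
Resolvable? NO.

NO


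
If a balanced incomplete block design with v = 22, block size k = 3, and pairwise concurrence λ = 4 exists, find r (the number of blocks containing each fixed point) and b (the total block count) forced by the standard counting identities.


Any 2-(v, k, λ) BIBD satisfies two necessary conditions:
  (i)  Each point sits in r blocks, and counting incidences through any fixed point gives r(k − 1) = λ(v − 1), so r = λ(v − 1)/(k − 1).
  (ii) Total incidences bk = vr, so b = vr/k.
Step 1: r = λ(v − 1)/(k − 1) = 4·(22 − 1)/(3 − 1) = 4·21/2 = 84/2 = 42.
Step 2: b = vr/k = 22·42/3 = 924/3 = 308.
Check integrality: r = 42 ∈ Z ✓, b = 308 ∈ Z ✓.
(These identities are necessary conditions: they determine r and b for any design with these parameters, but do not by themselves prove that one exists.)

r = 42, b = 308.


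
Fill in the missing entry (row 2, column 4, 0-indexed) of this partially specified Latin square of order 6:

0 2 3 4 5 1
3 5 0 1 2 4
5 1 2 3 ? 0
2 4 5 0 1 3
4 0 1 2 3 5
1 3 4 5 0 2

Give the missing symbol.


Row 2 contains symbols [0, 1, 2, 3, 5] — missing [4].
Column 4 contains symbols [0, 1, 2, 3, 5] — missing [4].
The missing symbol must appear in both missing sets; intersection = [4].
Therefore the hidden value is 4.

Missing value = 4.


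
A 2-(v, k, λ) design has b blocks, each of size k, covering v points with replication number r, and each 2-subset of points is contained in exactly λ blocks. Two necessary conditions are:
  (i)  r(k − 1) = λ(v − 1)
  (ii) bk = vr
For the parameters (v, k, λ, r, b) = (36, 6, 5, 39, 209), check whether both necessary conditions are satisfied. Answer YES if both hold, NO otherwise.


Condition (i): r(k − 1) = 39·5 = 195; λ(v − 1) = 5·35 = 175. Match? NO.
Condition (ii): bk = 209·6 = 1254; vr = 36·39 = 1404. Match? NO.
Both conditions hold? NO.

NO


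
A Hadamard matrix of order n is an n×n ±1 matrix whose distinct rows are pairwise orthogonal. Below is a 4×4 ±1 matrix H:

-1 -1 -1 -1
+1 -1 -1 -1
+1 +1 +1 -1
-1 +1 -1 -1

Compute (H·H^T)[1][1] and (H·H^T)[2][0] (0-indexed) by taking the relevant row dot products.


Row 0 of H: [-1, -1, -1, -1].
Row 1 of H: [1, -1, -1, -1].
Row 2 of H: [1, 1, 1, -1].
(H·H^T)[1][1] = Σ_j H[1][j]·H[1][j] = (1)² + (-1)² + (-1)² + (-1)² = 1 + 1 + 1 + 1 = 4.
(H·H^T)[2][0] = Σ_j H[2][j]·H[0][j] = (1)·(-1) + (1)·(-1) + (1)·(-1) + (-1)·(-1) = -1 + -1 + -1 + 1 = -2.
Rows 2 and 0 are not orthogonal (dot product = -2 ≠ 0), so H is not a Hadamard matrix.

(1,1) entry = 4; (2,0) entry = -2.


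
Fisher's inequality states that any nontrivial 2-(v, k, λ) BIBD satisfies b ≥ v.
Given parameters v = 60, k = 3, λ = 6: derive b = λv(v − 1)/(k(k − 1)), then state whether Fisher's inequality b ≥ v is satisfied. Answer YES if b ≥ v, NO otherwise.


r = λ(v − 1)/(k − 1) = 6·59/2 = 177.
b = vr/k = 60·177/3 = 3540.
Fisher's inequality: b ≥ v ⇔ 3540 ≥ 60? YES.

YES


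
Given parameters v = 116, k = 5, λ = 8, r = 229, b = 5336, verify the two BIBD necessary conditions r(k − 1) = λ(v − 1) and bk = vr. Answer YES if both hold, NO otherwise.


Condition (i): r(k − 1) = 229·4 = 916; λ(v − 1) = 8·115 = 920. Match? NO.
Condition (ii): bk = 5336·5 = 26680; vr = 116·229 = 26564. Match? NO.
Both conditions hold? NO.

NO
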